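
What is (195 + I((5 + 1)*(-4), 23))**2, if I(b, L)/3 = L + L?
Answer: 110889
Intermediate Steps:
I(b, L) = 6*L (I(b, L) = 3*(L + L) = 3*(2*L) = 6*L)
(195 + I((5 + 1)*(-4), 23))**2 = (195 + 6*23)**2 = (195 + 138)**2 = 333**2 = 110889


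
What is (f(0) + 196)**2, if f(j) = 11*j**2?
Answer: 38416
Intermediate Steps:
(f(0) + 196)**2 = (11*0**2 + 196)**2 = (11*0 + 196)**2 = (0 + 196)**2 = 196**2 = 38416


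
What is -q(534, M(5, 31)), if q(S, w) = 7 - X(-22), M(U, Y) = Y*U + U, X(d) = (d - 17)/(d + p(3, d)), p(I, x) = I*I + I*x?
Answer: -514/79 ≈ -6.5063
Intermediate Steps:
p(I, x) = I² + I*x
X(d) = (-17 + d)/(9 + 4*d) (X(d) = (d - 17)/(d + 3*(3 + d)) = (-17 + d)/(d + (9 + 3*d)) = (-17 + d)/(9 + 4*d))
M(U, Y) = U + U*Y (M(U, Y) = U*Y + U = U + U*Y)
q(S, w) = 514/79 (q(S, w) = 7 - (-17 - 22)/(9 + 4*(-22)) = 7 - (-39)/(9 - 88) = 7 - (-39)/(-79) = 7 - (-1)*(-39)/79 = 7 - 1*39/79 = 7 - 39/79 = 514/79)
-q(534, M(5, 31)) = -1*514/79 = -514/79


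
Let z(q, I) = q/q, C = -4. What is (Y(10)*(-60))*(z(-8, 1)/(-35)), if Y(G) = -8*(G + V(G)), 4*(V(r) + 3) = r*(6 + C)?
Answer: -1152/7 ≈ -164.57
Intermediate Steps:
z(q, I) = 1
V(r) = -3 + r/2 (V(r) = -3 + (r*(6 - 4))/4 = -3 + (r*2)/4 = -3 + (2*r)/4 = -3 + r/2)
Y(G) = 24 - 12*G (Y(G) = -8*(G + (-3 + G/2)) = -8*(-3 + 3*G/2) = 24 - 12*G)
(Y(10)*(-60))*(z(-8, 1)/(-35)) = ((24 - 12*10)*(-60))*(1/(-35)) = ((24 - 120)*(-60))*(1*(-1/35)) = -96*(-60)*(-1/35) = 5760*(-1/35) = -1152/7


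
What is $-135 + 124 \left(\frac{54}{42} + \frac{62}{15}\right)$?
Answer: $\frac{56381}{105} \approx 536.96$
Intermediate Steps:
$-135 + 124 \left(\frac{54}{42} + \frac{62}{15}\right) = -135 + 124 \left(54 \cdot \frac{1}{42} + 62 \cdot \frac{1}{15}\right) = -135 + 124 \left(\frac{9}{7} + \frac{62}{15}\right) = -135 + 124 \cdot \frac{569}{105} = -135 + \frac{70556}{105} = \frac{56381}{105}$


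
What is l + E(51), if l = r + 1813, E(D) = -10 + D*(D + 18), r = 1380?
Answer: 6702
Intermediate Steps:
E(D) = -10 + D*(18 + D)
l = 3193 (l = 1380 + 1813 = 3193)
l + E(51) = 3193 + (-10 + 51² + 18*51) = 3193 + (-10 + 2601 + 918) = 3193 + 3509 = 6702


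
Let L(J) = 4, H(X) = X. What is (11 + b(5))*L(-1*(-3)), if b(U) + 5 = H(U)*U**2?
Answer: 524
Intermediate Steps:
b(U) = -5 + U**3 (b(U) = -5 + U*U**2 = -5 + U**3)
(11 + b(5))*L(-1*(-3)) = (11 + (-5 + 5**3))*4 = (11 + (-5 + 125))*4 = (11 + 120)*4 = 131*4 = 524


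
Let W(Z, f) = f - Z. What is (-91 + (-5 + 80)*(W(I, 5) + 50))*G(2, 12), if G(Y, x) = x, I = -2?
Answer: 50208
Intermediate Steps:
(-91 + (-5 + 80)*(W(I, 5) + 50))*G(2, 12) = (-91 + (-5 + 80)*((5 - 1*(-2)) + 50))*12 = (-91 + 75*((5 + 2) + 50))*12 = (-91 + 75*(7 + 50))*12 = (-91 + 75*57)*12 = (-91 + 4275)*12 = 4184*12 = 50208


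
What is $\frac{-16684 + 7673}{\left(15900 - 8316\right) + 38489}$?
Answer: $- \frac{9011}{46073} \approx -0.19558$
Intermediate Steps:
$\frac{-16684 + 7673}{\left(15900 - 8316\right) + 38489} = - \frac{9011}{\left(15900 - 8316\right) + 38489} = - \frac{9011}{7584 + 38489} = - \frac{9011}{46073}$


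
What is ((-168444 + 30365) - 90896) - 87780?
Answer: -316755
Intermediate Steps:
((-168444 + 30365) - 90896) - 87780 = (-138079 - 90896) - 87780 = -228975 - 87780 = -316755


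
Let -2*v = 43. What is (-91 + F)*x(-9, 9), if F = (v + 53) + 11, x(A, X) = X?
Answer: -873/2 ≈ -436.50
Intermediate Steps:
v = -43/2 (v = -½*43 = -43/2 ≈ -21.500)
F = 85/2 (F = (-43/2 + 53) + 11 = 63/2 + 11 = 85/2 ≈ 42.500)
(-91 + F)*x(-9, 9) = (-91 + 85/2)*9 = -97/2*9 = -873/2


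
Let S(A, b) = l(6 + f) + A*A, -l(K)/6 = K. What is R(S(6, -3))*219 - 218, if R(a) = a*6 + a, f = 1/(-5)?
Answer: 8108/5 ≈ 1621.6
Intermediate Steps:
f = -1/5 ≈ -0.20000
l(K) = -6*K
S(A, b) = -174/5 + A**2 (S(A, b) = -6*(6 - 1/5) + A*A = -6*29/5 + A**2 = -174/5 + A**2)
R(a) = 7*a (R(a) = 6*a + a = 7*a)
R(S(6, -3))*219 - 218 = (7*(-174/5 + 6**2))*219 - 218 = (7*(-174/5 + 36))*219 - 218 = (7*(6/5))*219 - 218 = (42/5)*219 - 218 = 9198/5 - 218 = 8108/5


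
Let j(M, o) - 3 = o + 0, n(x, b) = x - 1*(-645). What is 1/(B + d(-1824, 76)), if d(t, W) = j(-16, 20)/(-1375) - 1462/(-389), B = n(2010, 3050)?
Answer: 534875/1422094428 ≈ 0.00037612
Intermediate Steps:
n(x, b) = 645 + x (n(x, b) = x + 645 = 645 + x)
j(M, o) = 3 + o (j(M, o) = 3 + (o + 0) = 3 + o)
B = 2655 (B = 645 + 2010 = 2655)
d(t, W) = 2001303/534875 (d(t, W) = (3 + 20)/(-1375) - 1462/(-389) = 23*(-1/1375) - 1462*(-1/389) = -23/1375 + 1462/389 = 2001303/534875)
1/(B + d(-1824, 76)) = 1/(2655 + 2001303/534875) = 1/(1422094428/534875) = 534875/1422094428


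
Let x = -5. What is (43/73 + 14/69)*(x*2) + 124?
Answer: 584698/5037 ≈ 116.08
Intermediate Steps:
(43/73 + 14/69)*(x*2) + 124 = (43/73 + 14/69)*(-5*2) + 124 = (43*(1/73) + 14*(1/69))*(-10) + 124 = (43/73 + 14/69)*(-10) + 124 = (3989/5037)*(-10) + 124 = -39890/5037 + 124 = 584698/5037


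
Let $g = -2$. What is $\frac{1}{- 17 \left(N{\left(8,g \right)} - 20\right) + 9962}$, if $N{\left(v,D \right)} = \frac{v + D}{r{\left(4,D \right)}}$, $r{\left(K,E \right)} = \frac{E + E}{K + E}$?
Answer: $\frac{1}{10353} \approx 9.659 \cdot 10^{-5}$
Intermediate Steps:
$r{\left(K,E \right)} = \frac{2 E}{E + K}$
$N{\left(v,D \right)} = \frac{\left(4 + D\right) \left(D + v\right)}{2 D}$ ($N{\left(v,D \right)} = \frac{v + D}{2 D \frac{1}{D + 4}} = \frac{D + v}{2 D \frac{1}{4 + D}} = \left(D + v\right) \frac{4 + D}{2 D} = \frac{\left(4 + D\right) \left(D + v\right)}{2 D}$)
$\frac{1}{- 17 \left(N{\left(8,g \right)} - 20\right) + 9962} = \frac{1}{- 17 \left(\frac{\left(4 - 2\right) \left(-2 + 8\right)}{2 \left(-2\right)} - 20\right) + 9962} = \frac{1}{- 17 \left(\frac{1}{2} \left(- \frac{1}{2}\right) 2 \cdot 6 - 20\right) + 9962} = \frac{1}{- 17 \left(-3 - 20\right) + 9962} = \frac{1}{\left(-17\right) \left(-23\right) + 9962} = \frac{1}{391 + 9962} = \frac{1}{10353}$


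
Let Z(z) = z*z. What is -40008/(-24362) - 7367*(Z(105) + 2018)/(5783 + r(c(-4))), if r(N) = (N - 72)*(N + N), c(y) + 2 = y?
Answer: -1170310853485/81844139 ≈ -14299.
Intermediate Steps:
Z(z) = z**2
c(y) = -2 + y
r(N) = 2*N*(-72 + N) (r(N) = (-72 + N)*(2*N) = 2*N*(-72 + N))
-40008/(-24362) - 7367*(Z(105) + 2018)/(5783 + r(c(-4))) = -40008/(-24362) - 7367*(105**2 + 2018)/(5783 + 2*(-2 - 4)*(-72 + (-2 - 4))) = -40008*(-1/24362) - 7367*(11025 + 2018)/(5783 + 2*(-6)*(-72 - 6)) = 20004/12181 - 7367*13043/(5783 + 2*(-6)*(-78)) = 20004/12181 - 7367*13043/(5783 + 936) = 20004/12181 - 7367/(6719*(1/13043)) = 20004/12181 - 7367/6719/13043 = 20004/12181 - 7367*13043/6719 = 20004/12181 - 96087781/6719 = -1170310853485/81844139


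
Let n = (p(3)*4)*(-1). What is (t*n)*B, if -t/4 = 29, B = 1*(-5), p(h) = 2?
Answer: -4640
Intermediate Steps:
B = -5
t = -116 (t = -4*29 = -116)
n = -8 (n = (2*4)*(-1) = 8*(-1) = -8)
(t*n)*B = -116*(-8)*(-5) = 928*(-5) = -4640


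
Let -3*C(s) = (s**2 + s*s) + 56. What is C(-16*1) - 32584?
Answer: -98320/3 ≈ -32773.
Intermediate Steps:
C(s) = -56/3 - 2*s**2/3 (C(s) = -((s**2 + s*s) + 56)/3 = -((s**2 + s**2) + 56)/3 = -(2*s**2 + 56)/3 = -(56 + 2*s**2)/3 = -56/3 - 2*s**2/3)
C(-16*1) - 32584 = (-56/3 - 2*(-16*1)**2/3) - 32584 = (-56/3 - 2/3*(-16)**2) - 32584 = (-56/3 - 2/3*256) - 32584 = (-56/3 - 512/3) - 32584 = -568/3 - 32584 = -98320/3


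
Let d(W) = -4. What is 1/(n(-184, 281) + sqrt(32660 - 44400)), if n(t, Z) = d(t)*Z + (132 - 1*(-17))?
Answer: -195/192473 - 2*I*sqrt(2935)/962365 ≈ -0.0010131 - 0.00011259*I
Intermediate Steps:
n(t, Z) = 149 - 4*Z (n(t, Z) = -4*Z + (132 - 1*(-17)) = -4*Z + (132 + 17) = -4*Z + 149 = 149 - 4*Z)
1/(n(-184, 281) + sqrt(32660 - 44400)) = 1/((149 - 4*281) + sqrt(32660 - 44400)) = 1/((149 - 1124) + sqrt(-11740)) = 1/(-975 + 2*I*sqrt(2935))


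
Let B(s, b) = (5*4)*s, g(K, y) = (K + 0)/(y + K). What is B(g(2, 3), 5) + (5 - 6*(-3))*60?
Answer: 1388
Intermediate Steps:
g(K, y) = K/(K + y)
B(s, b) = 20*s
B(g(2, 3), 5) + (5 - 6*(-3))*60 = 20*(2/(2 + 3)) + (5 - 6*(-3))*60 = 20*(2/5) + (5 + 18)*60 = 20*(2*(⅕)) + 23*60 = 20*(⅖) + 1380 = 8 + 1380 = 1388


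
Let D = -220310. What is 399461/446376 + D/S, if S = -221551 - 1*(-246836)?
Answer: -17648145035/2257323432 ≈ -7.8182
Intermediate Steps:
S = 25285 (S = -221551 + 246836 = 25285)
399461/446376 + D/S = 399461/446376 - 220310/25285 = 399461*(1/446376) - 220310*1/25285 = 399461/446376 - 44062/5057 = -17648145035/2257323432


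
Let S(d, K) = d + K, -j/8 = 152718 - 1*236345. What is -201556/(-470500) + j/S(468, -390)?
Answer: 39348468671/4587375 ≈ 8577.6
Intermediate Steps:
j = 669016 (j = -8*(152718 - 1*236345) = -8*(152718 - 236345) = -8*(-83627) = 669016)
S(d, K) = K + d
-201556/(-470500) + j/S(468, -390) = -201556/(-470500) + 669016/(-390 + 468) = -201556*(-1/470500) + 669016/78 = 50389/117625 + 669016*(1/78) = 50389/117625 + 334508/39 = 39348468671/4587375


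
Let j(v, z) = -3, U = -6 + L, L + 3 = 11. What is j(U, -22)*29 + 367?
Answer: 280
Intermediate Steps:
L = 8 (L = -3 + 11 = 8)
U = 2 (U = -6 + 8 = 2)
j(U, -22)*29 + 367 = -3*29 + 367 = -87 + 367 = 280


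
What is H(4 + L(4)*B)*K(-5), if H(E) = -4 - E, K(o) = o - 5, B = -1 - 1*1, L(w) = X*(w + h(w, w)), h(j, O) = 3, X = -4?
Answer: 640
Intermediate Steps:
L(w) = -12 - 4*w (L(w) = -4*(w + 3) = -4*(3 + w) = -12 - 4*w)
B = -2 (B = -1 - 1 = -2)
K(o) = -5 + o
H(4 + L(4)*B)*K(-5) = (-4 - (4 + (-12 - 4*4)*(-2)))*(-5 - 5) = (-4 - (4 + (-12 - 16)*(-2)))*(-10) = (-4 - (4 - 28*(-2)))*(-10) = (-4 - (4 + 56))*(-10) = (-4 - 1*60)*(-10) = (-4 - 60)*(-10) = -64*(-10) = 640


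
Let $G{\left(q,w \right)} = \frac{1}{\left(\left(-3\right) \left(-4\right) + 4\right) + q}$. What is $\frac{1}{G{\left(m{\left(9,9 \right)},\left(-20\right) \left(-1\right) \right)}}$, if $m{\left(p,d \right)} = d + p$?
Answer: $34$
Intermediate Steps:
$G{\left(q,w \right)} = \frac{1}{16 + q}$ ($G{\left(q,w \right)} = \frac{1}{\left(12 + 4\right) + q} = \frac{1}{16 + q}$)
$\frac{1}{G{\left(m{\left(9,9 \right)},\left(-20\right) \left(-1\right) \right)}} = \frac{1}{\frac{1}{16 + \left(9 + 9\right)}} = \frac{1}{\frac{1}{16 + 18}} = \frac{1}{\frac{1}{34}} = 34$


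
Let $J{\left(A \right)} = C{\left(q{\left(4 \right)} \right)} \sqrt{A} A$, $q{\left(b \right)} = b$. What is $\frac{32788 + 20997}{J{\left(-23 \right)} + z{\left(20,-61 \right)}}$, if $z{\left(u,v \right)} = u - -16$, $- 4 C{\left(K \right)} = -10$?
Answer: $\frac{7745040}{309359} + \frac{12370550 i \sqrt{23}}{309359} \approx 25.036 + 191.77 i$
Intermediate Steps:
$C{\left(K \right)} = \frac{5}{2}$ ($C{\left(K \right)} = \left(- \frac{1}{4}\right) \left(-10\right) = \frac{5}{2}$)
$z{\left(u,v \right)} = 16 + u$ ($z{\left(u,v \right)} = u + 16 = 16 + u$)
$J{\left(A \right)} = \frac{5 A^{\frac{3}{2}}}{2}$ ($J{\left(A \right)} = \frac{5 \sqrt{A}}{2} A = \frac{5 A^{\frac{3}{2}}}{2}$)
$\frac{32788 + 20997}{J{\left(-23 \right)} + z{\left(20,-61 \right)}} = \frac{32788 + 20997}{\frac{5 \left(-23\right)^{\frac{3}{2}}}{2} + \left(16 + 20\right)} = \frac{53785}{\frac{5 \left(- 23 i \sqrt{23}\right)}{2} + 36} = \frac{53785}{- \frac{115 i \sqrt{23}}{2} + 36} = \frac{53785}{36 - \frac{115 i \sqrt{23}}{2}}$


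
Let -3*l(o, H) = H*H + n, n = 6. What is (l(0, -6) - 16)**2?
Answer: 900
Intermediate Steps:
l(o, H) = -2 - H**2/3 (l(o, H) = -(H*H + 6)/3 = -(H**2 + 6)/3 = -(6 + H**2)/3 = -2 - H**2/3)
(l(0, -6) - 16)**2 = ((-2 - 1/3*(-6)**2) - 16)**2 = ((-2 - 1/3*36) - 16)**2 = ((-2 - 12) - 16)**2 = (-14 - 16)**2 = (-30)**2 = 900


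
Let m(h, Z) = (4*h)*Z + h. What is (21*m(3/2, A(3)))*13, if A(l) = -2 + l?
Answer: 4095/2 ≈ 2047.5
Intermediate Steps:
m(h, Z) = h + 4*Z*h (m(h, Z) = 4*Z*h + h = h + 4*Z*h)
(21*m(3/2, A(3)))*13 = (21*((3/2)*(1 + 4*(-2 + 3))))*13 = (21*((3*(½))*(1 + 4*1)))*13 = (21*(3*(1 + 4)/2))*13 = (21*((3/2)*5))*13 = (21*(15/2))*13 = (315/2)*13 = 4095/2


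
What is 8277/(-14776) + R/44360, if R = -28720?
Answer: -19788361/16386584 ≈ -1.2076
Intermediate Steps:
8277/(-14776) + R/44360 = 8277/(-14776) - 28720/44360 = 8277*(-1/14776) - 28720*1/44360 = -8277/14776 - 718/1109 = -19788361/16386584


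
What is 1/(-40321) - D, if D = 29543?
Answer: -1191203304/40321 ≈ -29543.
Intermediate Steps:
1/(-40321) - D = 1/(-40321) - 1*29543 = -1/40321 - 29543 = -1191203304/40321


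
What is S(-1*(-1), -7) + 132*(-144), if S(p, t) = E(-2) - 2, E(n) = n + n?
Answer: -19014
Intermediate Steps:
E(n) = 2*n
S(p, t) = -6 (S(p, t) = 2*(-2) - 2 = -4 - 2 = -6)
S(-1*(-1), -7) + 132*(-144) = -6 + 132*(-144) = -6 - 19008 = -19014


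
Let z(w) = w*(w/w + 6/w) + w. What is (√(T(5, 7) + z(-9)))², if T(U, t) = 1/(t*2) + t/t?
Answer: -153/14 ≈ -10.929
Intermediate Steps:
T(U, t) = 1 + 1/(2*t) (T(U, t) = 1/(2*t) + 1 = 1 + 1/(2*t))
z(w) = w + w*(1 + 6/w) (z(w) = w*(1 + 6/w) + w = w + w*(1 + 6/w))
(√(T(5, 7) + z(-9)))² = (√((½ + 7)/7 + (6 + 2*(-9))))² = (√((⅐)*(15/2) + (6 - 18)))² = (√(15/14 - 12))² = (√(-153/14))² = (3*I*√238/14)² = -153/14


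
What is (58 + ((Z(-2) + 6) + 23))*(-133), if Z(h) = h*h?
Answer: -12103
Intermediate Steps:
Z(h) = h**2
(58 + ((Z(-2) + 6) + 23))*(-133) = (58 + (((-2)**2 + 6) + 23))*(-133) = (58 + ((4 + 6) + 23))*(-133) = (58 + (10 + 23))*(-133) = (58 + 33)*(-133) = 91*(-133) = -12103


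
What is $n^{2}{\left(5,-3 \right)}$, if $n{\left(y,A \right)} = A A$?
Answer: $81$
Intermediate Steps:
$n{\left(y,A \right)} = A^{2}$
$n^{2}{\left(5,-3 \right)} = \left(\left(-3\right)^{2}\right)^{2} = 9^{2} = 81$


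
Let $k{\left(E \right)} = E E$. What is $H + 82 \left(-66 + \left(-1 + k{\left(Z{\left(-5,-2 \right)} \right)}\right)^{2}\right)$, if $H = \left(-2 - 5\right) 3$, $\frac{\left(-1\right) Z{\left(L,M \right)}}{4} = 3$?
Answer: $1671385$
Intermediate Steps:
$Z{\left(L,M \right)} = -12$ ($Z{\left(L,M \right)} = \left(-4\right) 3 = -12$)
$k{\left(E \right)} = E^{2}$
$H = -21$ ($H = \left(-7\right) 3 = -21$)
$H + 82 \left(-66 + \left(-1 + k{\left(Z{\left(-5,-2 \right)} \right)}\right)^{2}\right) = -21 + 82 \left(-66 + \left(-1 + \left(-12\right)^{2}\right)^{2}\right) = -21 + 82 \left(-66 + \left(-1 + 144\right)^{2}\right) = -21 + 82 \left(-66 + 143^{2}\right) = -21 + 82 \left(-66 + 20449\right) = -21 + 82 \cdot 20383 = -21 + 1671406 = 1671385$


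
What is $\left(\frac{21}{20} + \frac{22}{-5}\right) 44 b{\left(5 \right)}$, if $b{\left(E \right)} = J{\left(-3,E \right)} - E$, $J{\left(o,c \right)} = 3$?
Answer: $\frac{1474}{5} \approx 294.8$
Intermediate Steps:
$b{\left(E \right)} = 3 - E$
$\left(\frac{21}{20} + \frac{22}{-5}\right) 44 b{\left(5 \right)} = \left(\frac{21}{20} + \frac{22}{-5}\right) 44 \left(3 - 5\right) = \left(21 \cdot \frac{1}{20} + 22 \left(- \frac{1}{5}\right)\right) 44 \left(3 - 5\right) = \left(\frac{21}{20} - \frac{22}{5}\right) 44 \left(-2\right) = \left(- \frac{67}{20}\right) 44 \left(-2\right) = \left(- \frac{737}{5}\right) \left(-2\right) = \frac{1474}{5}$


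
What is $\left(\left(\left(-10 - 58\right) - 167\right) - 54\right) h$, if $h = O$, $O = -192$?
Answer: $55488$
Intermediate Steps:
$h = -192$
$\left(\left(\left(-10 - 58\right) - 167\right) - 54\right) h = \left(\left(\left(-10 - 58\right) - 167\right) - 54\right) \left(-192\right) = \left(\left(-68 - 167\right) - 54\right) \left(-192\right) = \left(-235 - 54\right) \left(-192\right) = \left(-289\right) \left(-192\right) = 55488$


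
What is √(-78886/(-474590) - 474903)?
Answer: I*√26741264262296890/237295 ≈ 689.13*I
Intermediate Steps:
√(-78886/(-474590) - 474903) = √(-78886*(-1/474590) - 474903) = √(39443/237295 - 474903) = √(-112692067942/237295) = I*√26741264262296890/237295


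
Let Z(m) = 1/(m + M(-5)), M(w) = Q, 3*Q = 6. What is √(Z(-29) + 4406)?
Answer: √356883/9 ≈ 66.377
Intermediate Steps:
Q = 2 (Q = (⅓)*6 = 2)
M(w) = 2
Z(m) = 1/(2 + m) (Z(m) = 1/(m + 2) = 1/(2 + m))
√(Z(-29) + 4406) = √(1/(2 - 29) + 4406) = √(1/(-27) + 4406) = √(-1/27 + 4406) = √(118961/27) = √356883/9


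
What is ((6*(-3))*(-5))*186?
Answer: 16740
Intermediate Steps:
((6*(-3))*(-5))*186 = -18*(-5)*186 = 90*186 = 16740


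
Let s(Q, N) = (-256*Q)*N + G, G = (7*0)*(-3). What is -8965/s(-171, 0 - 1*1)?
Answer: 8965/43776 ≈ 0.20479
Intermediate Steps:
G = 0 (G = 0*(-3) = 0)
s(Q, N) = -256*N*Q (s(Q, N) = (-256*Q)*N + 0 = -256*N*Q + 0 = -256*N*Q)
-8965/s(-171, 0 - 1*1) = -8965*1/(43776*(0 - 1*1)) = -8965*1/(43776*(0 - 1)) = -8965/((-256*(-1)*(-171))) = -8965/(-43776) = -8965*(-1/43776) = 8965/43776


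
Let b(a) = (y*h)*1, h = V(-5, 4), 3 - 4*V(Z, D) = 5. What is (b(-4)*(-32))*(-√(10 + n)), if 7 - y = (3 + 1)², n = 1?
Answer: 144*√11 ≈ 477.59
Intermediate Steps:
V(Z, D) = -½ (V(Z, D) = ¾ - ¼*5 = ¾ - 5/4 = -½)
y = -9 (y = 7 - (3 + 1)² = 7 - 1*4² = 7 - 1*16 = 7 - 16 = -9)
h = -½ ≈ -0.50000
b(a) = 9/2 (b(a) = -9*(-½)*1 = (9/2)*1 = 9/2)
(b(-4)*(-32))*(-√(10 + n)) = ((9/2)*(-32))*(-√(10 + 1)) = -(-144)*√11 = 144*√11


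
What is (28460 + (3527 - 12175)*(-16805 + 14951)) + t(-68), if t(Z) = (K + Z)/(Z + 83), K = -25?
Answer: 80309229/5 ≈ 1.6062e+7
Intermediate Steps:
t(Z) = (-25 + Z)/(83 + Z) (t(Z) = (-25 + Z)/(Z + 83) = (-25 + Z)/(83 + Z))
(28460 + (3527 - 12175)*(-16805 + 14951)) + t(-68) = (28460 + (3527 - 12175)*(-16805 + 14951)) + (-25 - 68)/(83 - 68) = (28460 - 8648*(-1854)) - 93/15 = (28460 + 16033392) + (1/15)*(-93) = 16061852 - 31/5 = 80309229/5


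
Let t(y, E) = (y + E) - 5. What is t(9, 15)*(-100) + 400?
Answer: -1500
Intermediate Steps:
t(y, E) = -5 + E + y (t(y, E) = (E + y) - 5 = -5 + E + y)
t(9, 15)*(-100) + 400 = (-5 + 15 + 9)*(-100) + 400 = 19*(-100) + 400 = -1900 + 400 = -1500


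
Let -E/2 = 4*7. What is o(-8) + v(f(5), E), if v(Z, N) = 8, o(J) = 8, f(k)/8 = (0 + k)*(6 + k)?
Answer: 16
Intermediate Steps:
f(k) = 8*k*(6 + k) (f(k) = 8*((0 + k)*(6 + k)) = 8*(k*(6 + k)) = 8*k*(6 + k))
E = -56 (E = -8*7 = -2*28 = -56)
o(-8) + v(f(5), E) = 8 + 8 = 16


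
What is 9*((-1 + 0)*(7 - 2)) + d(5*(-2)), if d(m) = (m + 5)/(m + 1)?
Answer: -400/9 ≈ -44.444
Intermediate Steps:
d(m) = (5 + m)/(1 + m)
9*((-1 + 0)*(7 - 2)) + d(5*(-2)) = 9*((-1 + 0)*(7 - 2)) + (5 + 5*(-2))/(1 + 5*(-2)) = 9*(-1*5) + (5 - 10)/(1 - 10) = 9*(-5) - 5/(-9) = -45 - ⅑*(-5) = -45 + 5/9 = -400/9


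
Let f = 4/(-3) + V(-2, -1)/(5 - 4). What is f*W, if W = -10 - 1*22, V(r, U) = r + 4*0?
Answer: 320/3 ≈ 106.67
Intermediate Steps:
V(r, U) = r (V(r, U) = r + 0 = r)
W = -32 (W = -10 - 22 = -32)
f = -10/3 (f = 4/(-3) - 2/(5 - 4) = 4*(-1/3) - 2/1 = -4/3 - 2*1 = -4/3 - 2 = -10/3 ≈ -3.3333)
f*W = -10/3*(-32) = 320/3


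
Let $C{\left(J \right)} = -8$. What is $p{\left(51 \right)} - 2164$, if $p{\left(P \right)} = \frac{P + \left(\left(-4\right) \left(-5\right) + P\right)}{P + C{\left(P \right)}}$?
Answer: $- \frac{92930}{43} \approx -2161.2$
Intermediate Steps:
$p{\left(P \right)} = \frac{20 + 2 P}{-8 + P}$ ($p{\left(P \right)} = \frac{P + \left(\left(-4\right) \left(-5\right) + P\right)}{P - 8} = \frac{P + \left(20 + P\right)}{-8 + P} = \frac{20 + 2 P}{-8 + P}$)
$p{\left(51 \right)} - 2164 = \frac{2 \left(10 + 51\right)}{-8 + 51} - 2164 = 2 \cdot \frac{1}{43} \cdot 61 - 2164 = \frac{122}{43} - 2164 = - \frac{92930}{43}$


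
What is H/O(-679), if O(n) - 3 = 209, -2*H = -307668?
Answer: 76917/106 ≈ 725.63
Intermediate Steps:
H = 153834 (H = -1/2*(-307668) = 153834)
O(n) = 212 (O(n) = 3 + 209 = 212)
H/O(-679) = 153834/212 = 153834*(1/212) = 76917/106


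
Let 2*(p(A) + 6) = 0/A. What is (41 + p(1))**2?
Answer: 1225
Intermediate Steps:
p(A) = -6 (p(A) = -6 + (0/A)/2 = -6 + (1/2)*0 = -6 + 0 = -6)
(41 + p(1))**2 = (41 - 6)**2 = 35**2 = 1225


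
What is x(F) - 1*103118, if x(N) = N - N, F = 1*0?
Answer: -103118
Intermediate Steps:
F = 0
x(N) = 0
x(F) - 1*103118 = 0 - 1*103118 = 0 - 103118 = -103118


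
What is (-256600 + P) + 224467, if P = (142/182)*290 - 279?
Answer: -2928902/91 ≈ -32186.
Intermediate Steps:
P = -4799/91 (P = (142*(1/182))*290 - 279 = (71/91)*290 - 279 = 20590/91 - 279 = -4799/91 ≈ -52.736)
(-256600 + P) + 224467 = (-256600 - 4799/91) + 224467 = -23355399/91 + 224467 = -2928902/91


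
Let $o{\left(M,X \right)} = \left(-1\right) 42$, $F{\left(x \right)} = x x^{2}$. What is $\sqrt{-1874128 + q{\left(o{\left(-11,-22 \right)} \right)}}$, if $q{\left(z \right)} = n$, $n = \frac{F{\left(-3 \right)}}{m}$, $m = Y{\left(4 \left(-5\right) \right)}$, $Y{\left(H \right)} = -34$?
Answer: $\frac{5 i \sqrt{86659642}}{34} \approx 1369.0 i$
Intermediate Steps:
$F{\left(x \right)} = x^{3}$
$m = -34$
$o{\left(M,X \right)} = -42$
$n = \frac{27}{34}$ ($n = \frac{\left(-3\right)^{3}}{-34} = \left(-27\right) \left(- \frac{1}{34}\right) = \frac{27}{34} \approx 0.79412$)
$q{\left(z \right)} = \frac{27}{34}$
$\sqrt{-1874128 + q{\left(o{\left(-11,-22 \right)} \right)}} = \sqrt{-1874128 + \frac{27}{34}} = \sqrt{- \frac{63720325}{34}} = \frac{5 i \sqrt{86659642}}{34}$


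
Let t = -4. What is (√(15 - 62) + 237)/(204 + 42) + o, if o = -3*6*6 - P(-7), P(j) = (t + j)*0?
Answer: -8777/82 + I*√47/246 ≈ -107.04 + 0.027869*I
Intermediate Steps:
P(j) = 0 (P(j) = (-4 + j)*0 = 0)
o = -108 (o = -3*6*6 - 1*0 = -18*6 + 0 = -108 + 0 = -108)
(√(15 - 62) + 237)/(204 + 42) + o = (√(15 - 62) + 237)/(204 + 42) - 108 = (√(-47) + 237)/246 - 108 = (I*√47 + 237)*(1/246) - 108 = (237 + I*√47)*(1/246) - 108 = (79/82 + I*√47/246) - 108 = -8777/82 + I*√47/246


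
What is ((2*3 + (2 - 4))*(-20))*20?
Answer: -1600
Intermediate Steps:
((2*3 + (2 - 4))*(-20))*20 = ((6 - 2)*(-20))*20 = (4*(-20))*20 = -80*20 = -1600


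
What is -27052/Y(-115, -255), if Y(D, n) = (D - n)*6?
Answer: -6763/210 ≈ -32.205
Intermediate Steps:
Y(D, n) = -6*n + 6*D
-27052/Y(-115, -255) = -27052/(-6*(-255) + 6*(-115)) = -27052/(1530 - 690) = -27052/840 = -27052*1/840 = -6763/210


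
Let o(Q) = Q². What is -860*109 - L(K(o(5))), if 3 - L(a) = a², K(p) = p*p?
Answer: 296882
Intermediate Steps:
K(p) = p²
L(a) = 3 - a²
-860*109 - L(K(o(5))) = -860*109 - (3 - ((5²)²)²) = -93740 - (3 - (25²)²) = -93740 - (3 - 1*625²) = -93740 - (3 - 1*390625) = -93740 - (3 - 390625) = -93740 - 1*(-390622) = -93740 + 390622 = 296882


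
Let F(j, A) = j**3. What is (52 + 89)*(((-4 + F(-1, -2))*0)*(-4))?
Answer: 0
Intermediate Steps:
(52 + 89)*(((-4 + F(-1, -2))*0)*(-4)) = (52 + 89)*(((-4 + (-1)**3)*0)*(-4)) = 141*(((-4 - 1)*0)*(-4)) = 141*(-5*0*(-4)) = 141*(0*(-4)) = 141*0 = 0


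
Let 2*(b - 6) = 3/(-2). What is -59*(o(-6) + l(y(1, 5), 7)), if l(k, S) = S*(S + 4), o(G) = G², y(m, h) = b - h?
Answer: -6667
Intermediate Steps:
b = 21/4 (b = 6 + (3/(-2))/2 = 6 + (3*(-½))/2 = 6 + (½)*(-3/2) = 6 - ¾ = 21/4 ≈ 5.2500)
y(m, h) = 21/4 - h
l(k, S) = S*(4 + S)
-59*(o(-6) + l(y(1, 5), 7)) = -59*((-6)² + 7*(4 + 7)) = -59*(36 + 7*11) = -59*(36 + 77) = -59*113 = -6667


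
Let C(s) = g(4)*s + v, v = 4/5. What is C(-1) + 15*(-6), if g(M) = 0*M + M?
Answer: -466/5 ≈ -93.200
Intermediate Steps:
v = ⅘ (v = 4*(⅕) = ⅘ ≈ 0.80000)
g(M) = M (g(M) = 0 + M = M)
C(s) = ⅘ + 4*s (C(s) = 4*s + ⅘ = ⅘ + 4*s)
C(-1) + 15*(-6) = (⅘ + 4*(-1)) + 15*(-6) = (⅘ - 4) - 90 = -16/5 - 90 = -466/5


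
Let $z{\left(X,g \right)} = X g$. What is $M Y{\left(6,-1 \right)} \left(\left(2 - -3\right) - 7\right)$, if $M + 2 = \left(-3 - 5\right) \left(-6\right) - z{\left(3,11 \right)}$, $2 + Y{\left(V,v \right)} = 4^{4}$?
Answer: $-6604$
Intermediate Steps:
$Y{\left(V,v \right)} = 254$ ($Y{\left(V,v \right)} = -2 + 4^{4} = -2 + 256 = 254$)
$M = 13$ ($M = -2 + \left(\left(-3 - 5\right) \left(-6\right) - 3 \cdot 11\right) = -2 - -15 = -2 + \left(48 - 33\right) = -2 + 15 = 13$)
$M Y{\left(6,-1 \right)} \left(\left(2 - -3\right) - 7\right) = 13 \cdot 254 \left(\left(2 - -3\right) - 7\right) = 13 \cdot 254 \left(\left(2 + 3\right) - 7\right) = 13 \cdot 254 \left(5 - 7\right) = 13 \cdot 254 \left(-2\right) = 13 \left(-508\right) = -6604$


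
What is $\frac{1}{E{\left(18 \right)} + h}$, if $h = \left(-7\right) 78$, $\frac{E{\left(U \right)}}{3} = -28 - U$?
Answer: $- \frac{1}{684} \approx -0.001462$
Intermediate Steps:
$E{\left(U \right)} = -84 - 3 U$ ($E{\left(U \right)} = 3 \left(-28 - U\right) = -84 - 3 U$)
$h = -546$
$\frac{1}{E{\left(18 \right)} + h} = \frac{1}{\left(-84 - 54\right) - 546} = \frac{1}{-138 - 546} = \frac{1}{-684} = - \frac{1}{684}$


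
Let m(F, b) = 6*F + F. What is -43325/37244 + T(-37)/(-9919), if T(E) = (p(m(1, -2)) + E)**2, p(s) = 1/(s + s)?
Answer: -11773010477/9050869282 ≈ -1.3008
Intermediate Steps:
m(F, b) = 7*F
p(s) = 1/(2*s)
T(E) = (1/14 + E)**2 (T(E) = (1/(2*((7*1))) + E)**2 = ((1/2)/7 + E)**2 = ((1/2)*(1/7) + E)**2 = (1/14 + E)**2)
-43325/37244 + T(-37)/(-9919) = -43325/37244 + ((1 + 14*(-37))**2/196)/(-9919) = -43325*1/37244 + ((1 - 518)**2/196)*(-1/9919) = -43325/37244 + ((1/196)*(-517)**2)*(-1/9919) = -43325/37244 + ((1/196)*267289)*(-1/9919) = -43325/37244 + (267289/196)*(-1/9919) = -43325/37244 - 267289/1944124 = -11773010477/9050869282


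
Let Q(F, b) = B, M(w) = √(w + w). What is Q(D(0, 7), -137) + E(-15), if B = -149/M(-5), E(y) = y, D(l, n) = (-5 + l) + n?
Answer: -15 + 149*I*√10/10 ≈ -15.0 + 47.118*I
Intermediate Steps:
D(l, n) = -5 + l + n
M(w) = √2*√w (M(w) = √(2*w) = √2*√w)
B = 149*I*√10/10 (B = -149*(-I*√10/10) = -(-149)*I*√10/10 = 149*I*√10/10 ≈ 47.118*I)
Q(F, b) = 149*I*√10/10
Q(D(0, 7), -137) + E(-15) = 149*I*√10/10 - 15 = -15 + 149*I*√10/10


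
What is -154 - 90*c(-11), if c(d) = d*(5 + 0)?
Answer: 4796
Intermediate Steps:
c(d) = 5*d (c(d) = d*5 = 5*d)
-154 - 90*c(-11) = -154 - 450*(-11) = -154 - 90*(-55) = -154 + 4950 = 4796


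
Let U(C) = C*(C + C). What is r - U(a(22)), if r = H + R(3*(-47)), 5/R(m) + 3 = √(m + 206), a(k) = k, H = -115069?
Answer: -6498057/56 + 5*√65/56 ≈ -1.1604e+5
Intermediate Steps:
R(m) = 5/(-3 + √(206 + m)) (R(m) = 5/(-3 + √(m + 206)) = 5/(-3 + √(206 + m)))
U(C) = 2*C² (U(C) = C*(2*C) = 2*C²)
r = -115069 + 5/(-3 + √65) (r = -115069 + 5/(-3 + √(206 + 3*(-47))) = -115069 + 5/(-3 + √(206 - 141)) = -115069 + 5/(-3 + √65) ≈ -1.1507e+5)
r - U(a(22)) = (-6443849/56 + 5*√65/56) - 2*22² = (-6443849/56 + 5*√65/56) - 2*484 = (-6443849/56 + 5*√65/56) - 1*968 = (-6443849/56 + 5*√65/56) - 968 = -6498057/56 + 5*√65/56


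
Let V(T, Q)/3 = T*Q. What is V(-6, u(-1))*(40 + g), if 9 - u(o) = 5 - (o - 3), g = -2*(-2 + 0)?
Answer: 0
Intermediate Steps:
g = 4 (g = -2*(-2) = 4)
u(o) = 1 + o (u(o) = 9 - (5 - (o - 3)) = 9 - (5 - (-3 + o)) = 9 - (5 + (3 - o)) = 9 - (8 - o) = 9 + (-8 + o) = 1 + o)
V(T, Q) = 3*Q*T (V(T, Q) = 3*(T*Q) = 3*(Q*T) = 3*Q*T)
V(-6, u(-1))*(40 + g) = (3*(1 - 1)*(-6))*(40 + 4) = (3*0*(-6))*44 = 0*44 = 0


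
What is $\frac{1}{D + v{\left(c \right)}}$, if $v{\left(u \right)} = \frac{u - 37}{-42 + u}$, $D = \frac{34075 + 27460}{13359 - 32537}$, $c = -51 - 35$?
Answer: $- \frac{1227392}{2758793} \approx -0.4449$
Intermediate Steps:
$c = -86$
$D = - \frac{61535}{19178}$ ($D = \frac{61535}{-19178} = 61535 \left(- \frac{1}{19178}\right) = - \frac{61535}{19178} \approx -3.2086$)
$v{\left(u \right)} = \frac{-37 + u}{-42 + u}$
$\frac{1}{D + v{\left(c \right)}} = \frac{1}{- \frac{61535}{19178} + \frac{-37 - 86}{-42 - 86}} = \frac{1}{- \frac{61535}{19178} + \frac{1}{-128} \left(-123\right)} = \frac{1}{- \frac{61535}{19178} - - \frac{123}{128}} = \frac{1}{- \frac{61535}{19178} + \frac{123}{128}} = \frac{1}{- \frac{2758793}{1227392}} = - \frac{1227392}{2758793}$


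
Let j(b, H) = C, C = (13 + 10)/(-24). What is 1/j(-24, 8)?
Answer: -24/23 ≈ -1.0435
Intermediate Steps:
C = -23/24 (C = 23*(-1/24) = -23/24 ≈ -0.95833)
j(b, H) = -23/24
1/j(-24, 8) = 1/(-23/24) = -24/23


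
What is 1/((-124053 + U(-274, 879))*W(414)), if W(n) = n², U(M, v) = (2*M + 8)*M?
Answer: 1/4097564172 ≈ 2.4405e-10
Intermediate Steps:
U(M, v) = M*(8 + 2*M) (U(M, v) = (8 + 2*M)*M = M*(8 + 2*M))
1/((-124053 + U(-274, 879))*W(414)) = 1/((-124053 + 2*(-274)*(4 - 274))*(414²)) = 1/(-124053 + 2*(-274)*(-270)*171396) = (1/171396)/(-124053 + 147960) = (1/171396)/23907 = (1/23907)*(1/171396) = 1/4097564172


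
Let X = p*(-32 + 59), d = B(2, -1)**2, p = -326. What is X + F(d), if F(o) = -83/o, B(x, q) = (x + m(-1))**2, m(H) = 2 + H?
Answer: -713045/81 ≈ -8803.0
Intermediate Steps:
B(x, q) = (1 + x)**2 (B(x, q) = (x + (2 - 1))**2 = (x + 1)**2 = (1 + x)**2)
d = 81 (d = ((1 + 2)**2)**2 = (3**2)**2 = 9**2 = 81)
X = -8802 (X = -326*(-32 + 59) = -326*27 = -8802)
X + F(d) = -8802 - 83/81 = -713045/81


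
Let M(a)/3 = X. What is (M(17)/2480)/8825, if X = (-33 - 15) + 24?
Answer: -9/2735750 ≈ -3.2898e-6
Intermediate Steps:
X = -24 (X = -48 + 24 = -24)
M(a) = -72 (M(a) = 3*(-24) = -72)
(M(17)/2480)/8825 = -72/2480/8825 = -72*1/2480*(1/8825) = -9/310*1/8825 = -9/2735750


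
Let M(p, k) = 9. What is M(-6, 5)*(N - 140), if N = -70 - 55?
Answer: -2385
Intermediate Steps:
N = -125
M(-6, 5)*(N - 140) = 9*(-125 - 140) = 9*(-265) = -2385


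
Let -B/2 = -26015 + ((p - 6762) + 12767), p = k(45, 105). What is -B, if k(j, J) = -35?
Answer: -40090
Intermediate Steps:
p = -35
B = 40090 (B = -2*(-26015 + ((-35 - 6762) + 12767)) = -2*(-26015 + (-6797 + 12767)) = -2*(-26015 + 5970) = -2*(-20045) = 40090)
-B = -1*40090 = -40090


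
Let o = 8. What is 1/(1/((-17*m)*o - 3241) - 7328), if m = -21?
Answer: -385/2821281 ≈ -0.00013646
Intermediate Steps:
1/(1/((-17*m)*o - 3241) - 7328) = 1/(1/(-17*(-21)*8 - 3241) - 7328) = 1/(1/(357*8 - 3241) - 7328) = 1/(1/(2856 - 3241) - 7328) = 1/(1/(-385) - 7328) = 1/(-1/385 - 7328) = 1/(-2821281/385) = -385/2821281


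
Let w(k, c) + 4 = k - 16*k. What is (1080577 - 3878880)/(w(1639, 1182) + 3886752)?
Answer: -2798303/3862163 ≈ -0.72454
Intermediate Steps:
w(k, c) = -4 - 15*k (w(k, c) = -4 + (k - 16*k) = -4 - 15*k)
(1080577 - 3878880)/(w(1639, 1182) + 3886752) = (1080577 - 3878880)/((-4 - 15*1639) + 3886752) = -2798303/((-4 - 24585) + 3886752) = -2798303/(-24589 + 3886752) = -2798303/3862163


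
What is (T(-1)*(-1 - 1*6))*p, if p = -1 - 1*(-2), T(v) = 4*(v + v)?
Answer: 56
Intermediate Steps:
T(v) = 8*v (T(v) = 4*(2*v) = 8*v)
p = 1 (p = -1 + 2 = 1)
(T(-1)*(-1 - 1*6))*p = ((8*(-1))*(-1 - 1*6))*1 = -8*(-1 - 6)*1 = -8*(-7)*1 = 56*1 = 56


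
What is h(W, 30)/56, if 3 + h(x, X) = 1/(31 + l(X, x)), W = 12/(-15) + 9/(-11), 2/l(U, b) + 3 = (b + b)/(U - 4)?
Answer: -100619/1899072 ≈ -0.052983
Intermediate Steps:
l(U, b) = 2/(-3 + 2*b/(-4 + U)) (l(U, b) = 2/(-3 + (b + b)/(U - 4)) = 2/(-3 + (2*b)/(-4 + U)) = 2/(-3 + 2*b/(-4 + U)))
W = -89/55 (W = 12*(-1/15) + 9*(-1/11) = -⅘ - 9/11 = -89/55 ≈ -1.6182)
h(x, X) = -3 + 1/(31 + 2*(-4 + X)/(12 - 3*X + 2*x))
h(W, 30)/56 = (2*(-540 - 92*(-89/55) + 135*30)/(364 - 91*30 + 62*(-89/55)))/56 = (2*(-540 + 8188/55 + 4050)/(364 - 2730 - 5518/55))*(1/56) = (2*(201238/55)/(-135648/55))*(1/56) = (2*(-55/135648)*(201238/55))*(1/56) = -100619/33912*1/56 = -100619/1899072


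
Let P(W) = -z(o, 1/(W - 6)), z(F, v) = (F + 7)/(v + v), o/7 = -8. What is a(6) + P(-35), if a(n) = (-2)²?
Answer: -2001/2 ≈ -1000.5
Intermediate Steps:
o = -56 (o = 7*(-8) = -56)
a(n) = 4
z(F, v) = (7 + F)/(2*v) (z(F, v) = (7 + F)/((2*v)) = (7 + F)*(1/(2*v)) = (7 + F)/(2*v))
P(W) = -147 + 49*W/2 (P(W) = -(7 - 56)/(2*(1/(W - 6))) = -(-49)/(2*(1/(-6 + W))) = -(-6 + W)*(-49)/2 = -(147 - 49*W/2) = -147 + 49*W/2)
a(6) + P(-35) = 4 + (-147 + (49/2)*(-35)) = 4 + (-147 - 1715/2) = 4 - 2009/2 = -2001/2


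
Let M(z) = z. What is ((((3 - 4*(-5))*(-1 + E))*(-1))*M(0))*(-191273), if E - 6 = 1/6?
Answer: 0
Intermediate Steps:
E = 37/6 (E = 6 + 1/6 = 37/6 ≈ 6.1667)
((((3 - 4*(-5))*(-1 + E))*(-1))*M(0))*(-191273) = ((((3 - 4*(-5))*(-1 + 37/6))*(-1))*0)*(-191273) = ((((3 + 20)*(31/6))*(-1))*0)*(-191273) = (((23*(31/6))*(-1))*0)*(-191273) = (((713/6)*(-1))*0)*(-191273) = -713/6*0*(-191273) = 0*(-191273) = 0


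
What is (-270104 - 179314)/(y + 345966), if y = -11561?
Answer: -449418/334405 ≈ -1.3439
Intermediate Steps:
(-270104 - 179314)/(y + 345966) = (-270104 - 179314)/(-11561 + 345966) = -449418/334405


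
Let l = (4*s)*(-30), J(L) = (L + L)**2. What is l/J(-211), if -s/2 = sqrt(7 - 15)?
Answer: 120*I*sqrt(2)/44521 ≈ 0.0038118*I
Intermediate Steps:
s = -4*I*sqrt(2) (s = -2*sqrt(7 - 15) = -4*I*sqrt(2) ≈ -5.6569*I)
J(L) = 4*L**2 (J(L) = (2*L)**2 = 4*L**2)
l = 480*I*sqrt(2) (l = (4*(-4*I*sqrt(2)))*(-30) = -16*I*sqrt(2)*(-30) = 480*I*sqrt(2) ≈ 678.82*I)
l/J(-211) = (480*I*sqrt(2))/((4*(-211)**2)) = (480*I*sqrt(2))/((4*44521)) = (480*I*sqrt(2))/178084 = (480*I*sqrt(2))*(1/178084) = 120*I*sqrt(2)/44521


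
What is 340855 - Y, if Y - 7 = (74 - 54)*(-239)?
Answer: 345628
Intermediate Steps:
Y = -4773 (Y = 7 + (74 - 54)*(-239) = 7 + 20*(-239) = 7 - 4780 = -4773)
340855 - Y = 340855 - 1*(-4773) = 340855 + 4773 = 345628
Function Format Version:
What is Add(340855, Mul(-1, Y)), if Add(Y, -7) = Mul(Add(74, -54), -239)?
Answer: 345628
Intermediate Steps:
Y = -4773 (Y = Add(7, Mul(Add(74, -54), -239)) = Add(7, Mul(20, -239)) = Add(7, -4780) = -4773)
Add(340855, Mul(-1, Y)) = Add(340855, Mul(-1, -4773)) = Add(340855, 4773) = 345628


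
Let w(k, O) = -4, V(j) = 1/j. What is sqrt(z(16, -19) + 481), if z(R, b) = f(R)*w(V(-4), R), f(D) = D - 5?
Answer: sqrt(437) ≈ 20.905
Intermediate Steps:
f(D) = -5 + D
z(R, b) = 20 - 4*R (z(R, b) = (-5 + R)*(-4) = 20 - 4*R)
sqrt(z(16, -19) + 481) = sqrt((20 - 4*16) + 481) = sqrt((20 - 64) + 481) = sqrt(-44 + 481) = sqrt(437)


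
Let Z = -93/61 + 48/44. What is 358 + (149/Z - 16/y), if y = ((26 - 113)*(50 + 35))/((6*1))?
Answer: 10359847/717315 ≈ 14.443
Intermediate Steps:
Z = -291/671 (Z = -93*1/61 + 48*(1/44) = -93/61 + 12/11 = -291/671 ≈ -0.43368)
y = -2465/2 (y = -87*85/6 = -7395*1/6 = -2465/2 ≈ -1232.5)
358 + (149/Z - 16/y) = 358 + (149/(-291/671) - 16/(-2465/2)) = 358 + (149*(-671/291) - 16*(-2/2465)) = 358 + (-99979/291 + 32/2465) = 358 - 246438923/717315 = 10359847/717315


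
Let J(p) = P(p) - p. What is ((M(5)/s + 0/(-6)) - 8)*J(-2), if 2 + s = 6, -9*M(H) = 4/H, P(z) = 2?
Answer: -1444/45 ≈ -32.089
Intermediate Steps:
M(H) = -4/(9*H)
s = 4 (s = -2 + 6 = 4)
J(p) = 2 - p
((M(5)/s + 0/(-6)) - 8)*J(-2) = ((-4/9/5/4 + 0/(-6)) - 8)*(2 - 1*(-2)) = ((-4/9*⅕*(¼) + 0*(-⅙)) - 8)*(2 + 2) = ((-4/45*¼ + 0) - 8)*4 = ((-1/45 + 0) - 8)*4 = (-1/45 - 8)*4 = -361/45*4 = -1444/45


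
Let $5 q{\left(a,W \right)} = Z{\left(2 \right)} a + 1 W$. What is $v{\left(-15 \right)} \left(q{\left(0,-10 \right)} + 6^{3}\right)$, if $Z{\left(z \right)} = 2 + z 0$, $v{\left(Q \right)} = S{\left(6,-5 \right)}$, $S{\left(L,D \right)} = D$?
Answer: $-1070$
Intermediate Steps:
$v{\left(Q \right)} = -5$
$Z{\left(z \right)} = 2$ ($Z{\left(z \right)} = 2 + 0 = 2$)
$q{\left(a,W \right)} = \frac{W}{5} + \frac{2 a}{5}$ ($q{\left(a,W \right)} = \frac{2 a + 1 W}{5} = \frac{2 a + W}{5} = \frac{W + 2 a}{5} = \frac{W}{5} + \frac{2 a}{5}$)
$v{\left(-15 \right)} \left(q{\left(0,-10 \right)} + 6^{3}\right) = - 5 \left(\left(\frac{1}{5} \left(-10\right) + \frac{2}{5} \cdot 0\right) + 6^{3}\right) = - 5 \left(\left(-2 + 0\right) + 216\right) = - 5 \left(-2 + 216\right) = \left(-5\right) 214 = -1070$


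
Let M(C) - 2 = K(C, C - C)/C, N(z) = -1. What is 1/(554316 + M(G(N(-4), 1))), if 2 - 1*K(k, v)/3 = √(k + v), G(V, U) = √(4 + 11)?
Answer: 5/(2771590 + √15*(2 - 15^(¼))) ≈ 1.8040e-6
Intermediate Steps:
G(V, U) = √15
K(k, v) = 6 - 3*√(k + v)
M(C) = 2 + (6 - 3*√C)/C (M(C) = 2 + (6 - 3*√(C + (C - C)))/C = 2 + (6 - 3*√(C + 0))/C = 2 + (6 - 3*√C)/C)
1/(554316 + M(G(N(-4), 1))) = 1/(554316 + (2 - 3*15^(¾)/15 + 6/(√15))) = 1/(554316 + (2 - 15^(¾)/5 + 6*(√15/15))) = 1/(554316 + (2 - 15^(¾)/5 + 2*√15/5)) = 1/(554318 - 15^(¾)/5 + 2*√15/5)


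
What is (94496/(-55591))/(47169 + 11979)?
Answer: -23624/822024117 ≈ -2.8739e-5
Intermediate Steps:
(94496/(-55591))/(47169 + 11979) = (94496*(-1/55591))/59148 = -94496/55591*1/59148 = -23624/822024117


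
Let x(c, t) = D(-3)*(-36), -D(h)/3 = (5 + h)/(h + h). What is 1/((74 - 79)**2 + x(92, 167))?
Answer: -1/11 ≈ -0.090909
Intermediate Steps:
D(h) = -3*(5 + h)/(2*h) (D(h) = -3*(5 + h)/(h + h) = -3*(5 + h)/(2*h))
x(c, t) = -36 (x(c, t) = ((3/2)*(-5 - 1*(-3))/(-3))*(-36) = ((3/2)*(-1/3)*(-5 + 3))*(-36) = ((3/2)*(-1/3)*(-2))*(-36) = 1*(-36) = -36)
1/((74 - 79)**2 + x(92, 167)) = 1/((74 - 79)**2 - 36) = 1/((-5)**2 - 36) = 1/(25 - 36) = 1/(-11) = -1/11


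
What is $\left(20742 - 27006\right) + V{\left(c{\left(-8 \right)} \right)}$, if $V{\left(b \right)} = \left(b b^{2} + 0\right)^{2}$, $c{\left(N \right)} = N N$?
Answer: $68719470472$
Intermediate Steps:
$c{\left(N \right)} = N^{2}$
$V{\left(b \right)} = b^{6}$ ($V{\left(b \right)} = \left(b^{3} + 0\right)^{2} = \left(b^{3}\right)^{2} = b^{6}$)
$\left(20742 - 27006\right) + V{\left(c{\left(-8 \right)} \right)} = \left(20742 - 27006\right) + \left(\left(-8\right)^{2}\right)^{6} = -6264 + 64^{6} = -6264 + 68719476736 = 68719470472$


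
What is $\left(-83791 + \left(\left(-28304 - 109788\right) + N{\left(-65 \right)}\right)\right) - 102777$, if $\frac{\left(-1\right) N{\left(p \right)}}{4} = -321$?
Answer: $-323376$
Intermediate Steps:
$N{\left(p \right)} = 1284$ ($N{\left(p \right)} = \left(-4\right) \left(-321\right) = 1284$)
$\left(-83791 + \left(\left(-28304 - 109788\right) + N{\left(-65 \right)}\right)\right) - 102777 = \left(-83791 + \left(\left(-28304 - 109788\right) + 1284\right)\right) - 102777 = \left(-83791 + \left(-138092 + 1284\right)\right) - 102777 = \left(-83791 - 136808\right) - 102777 = -220599 - 102777 = -323376$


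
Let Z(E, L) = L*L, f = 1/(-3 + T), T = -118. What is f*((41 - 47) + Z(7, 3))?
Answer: -3/121 ≈ -0.024793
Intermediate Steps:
f = -1/121 (f = 1/(-3 - 118) = 1/(-121) = -1/121 ≈ -0.0082645)
Z(E, L) = L²
f*((41 - 47) + Z(7, 3)) = -((41 - 47) + 3²)/121 = -(-6 + 9)/121 = -1/121*3 = -3/121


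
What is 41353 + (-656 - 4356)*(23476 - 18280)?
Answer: -26000999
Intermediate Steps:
41353 + (-656 - 4356)*(23476 - 18280) = 41353 - 5012*5196 = 41353 - 26042352 = -26000999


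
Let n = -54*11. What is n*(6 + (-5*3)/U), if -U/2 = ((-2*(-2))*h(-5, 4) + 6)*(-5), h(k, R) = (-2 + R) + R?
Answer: -35343/10 ≈ -3534.3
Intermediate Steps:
h(k, R) = -2 + 2*R
U = 300 (U = -2*((-2*(-2))*(-2 + 2*4) + 6)*(-5) = -2*(4*(-2 + 8) + 6)*(-5) = -2*(4*6 + 6)*(-5) = -2*(24 + 6)*(-5) = -60*(-5) = -2*(-150) = 300)
n = -594
n*(6 + (-5*3)/U) = -594*(6 - 5*3/300) = -594*(6 - 15*1/300) = -594*(6 - 1/20) = -594*119/20 = -35343/10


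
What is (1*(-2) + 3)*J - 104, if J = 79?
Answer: -25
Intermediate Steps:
(1*(-2) + 3)*J - 104 = (1*(-2) + 3)*79 - 104 = (-2 + 3)*79 - 104 = 1*79 - 104 = 79 - 104 = -25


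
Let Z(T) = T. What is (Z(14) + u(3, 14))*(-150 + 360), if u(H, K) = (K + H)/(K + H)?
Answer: 3150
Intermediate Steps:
u(H, K) = 1 (u(H, K) = (H + K)/(H + K) = 1)
(Z(14) + u(3, 14))*(-150 + 360) = (14 + 1)*(-150 + 360) = 15*210 = 3150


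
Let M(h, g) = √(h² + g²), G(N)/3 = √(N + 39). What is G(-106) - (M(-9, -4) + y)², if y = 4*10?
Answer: -(40 + √97)² + 3*I*√67 ≈ -2484.9 + 24.556*I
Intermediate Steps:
G(N) = 3*√(39 + N) (G(N) = 3*√(N + 39) = 3*√(39 + N))
y = 40
M(h, g) = √(g² + h²)
G(-106) - (M(-9, -4) + y)² = 3*√(39 - 106) - (√((-4)² + (-9)²) + 40)² = 3*√(-67) - (√(16 + 81) + 40)² = 3*(I*√67) - (√97 + 40)² = 3*I*√67 - (40 + √97)² = -(40 + √97)² + 3*I*√67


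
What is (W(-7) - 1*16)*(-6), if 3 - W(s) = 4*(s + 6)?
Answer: 54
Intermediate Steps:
W(s) = -21 - 4*s (W(s) = 3 - 4*(s + 6) = 3 - 4*(6 + s) = 3 - (24 + 4*s) = 3 + (-24 - 4*s) = -21 - 4*s)
(W(-7) - 1*16)*(-6) = ((-21 - 4*(-7)) - 1*16)*(-6) = ((-21 + 28) - 16)*(-6) = (7 - 16)*(-6) = -9*(-6) = 54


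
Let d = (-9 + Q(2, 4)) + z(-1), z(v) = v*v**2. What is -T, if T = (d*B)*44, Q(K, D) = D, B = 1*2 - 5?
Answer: -792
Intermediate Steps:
B = -3 (B = 2 - 5 = -3)
z(v) = v**3
d = -6 (d = (-9 + 4) + (-1)**3 = -5 - 1 = -6)
T = 792 (T = -6*(-3)*44 = 18*44 = 792)
-T = -1*792 = -792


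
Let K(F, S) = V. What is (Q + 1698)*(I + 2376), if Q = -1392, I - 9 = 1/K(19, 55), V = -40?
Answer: 14596047/20 ≈ 7.2980e+5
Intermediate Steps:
K(F, S) = -40
I = 359/40 (I = 9 + 1/(-40) = 9 - 1/40 = 359/40 ≈ 8.9750)
(Q + 1698)*(I + 2376) = (-1392 + 1698)*(359/40 + 2376) = 306*(95399/40) = 14596047/20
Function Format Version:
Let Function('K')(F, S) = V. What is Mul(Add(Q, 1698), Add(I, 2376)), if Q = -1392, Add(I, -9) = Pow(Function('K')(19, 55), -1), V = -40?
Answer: Rational(14596047, 20) ≈ 7.2980e+5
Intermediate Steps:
Function('K')(F, S) = -40
I = Rational(359, 40) (I = Add(9, Pow(-40, -1)) = Add(9, Rational(-1, 40)) = Rational(359, 40) ≈ 8.9750)
Mul(Add(Q, 1698), Add(I, 2376)) = Mul(Add(-1392, 1698), Add(Rational(359, 40), 2376)) = Mul(306, Rational(95399, 40)) = Rational(14596047, 20)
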